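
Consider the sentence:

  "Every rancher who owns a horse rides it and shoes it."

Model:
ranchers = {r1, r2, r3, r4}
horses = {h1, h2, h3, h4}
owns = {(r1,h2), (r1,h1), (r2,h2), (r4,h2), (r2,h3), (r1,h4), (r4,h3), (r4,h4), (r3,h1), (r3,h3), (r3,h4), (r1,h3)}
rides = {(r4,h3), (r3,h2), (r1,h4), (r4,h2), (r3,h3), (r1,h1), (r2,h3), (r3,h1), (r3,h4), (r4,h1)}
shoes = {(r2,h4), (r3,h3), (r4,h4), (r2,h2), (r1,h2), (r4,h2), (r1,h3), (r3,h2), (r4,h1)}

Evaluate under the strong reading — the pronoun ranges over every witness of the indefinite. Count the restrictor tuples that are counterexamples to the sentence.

10

"it" takes "a horse" as antecedent — a donkey pronoun bound across the clause boundary.
Strong reading: for every (r,h) with owns(r,h), rides(r,h) ∧ shoes(r,h).
Restrictor pairs: (r1,h1) ✗  (r1,h2) ✗  (r1,h3) ✗  (r1,h4) ✗  (r2,h2) ✗  (r2,h3) ✗  (r3,h1) ✗  (r3,h3) ✓  (r3,h4) ✗  (r4,h2) ✓  (r4,h3) ✗  (r4,h4) ✗
Counterexamples (restrictor pairs failing the scope): 10.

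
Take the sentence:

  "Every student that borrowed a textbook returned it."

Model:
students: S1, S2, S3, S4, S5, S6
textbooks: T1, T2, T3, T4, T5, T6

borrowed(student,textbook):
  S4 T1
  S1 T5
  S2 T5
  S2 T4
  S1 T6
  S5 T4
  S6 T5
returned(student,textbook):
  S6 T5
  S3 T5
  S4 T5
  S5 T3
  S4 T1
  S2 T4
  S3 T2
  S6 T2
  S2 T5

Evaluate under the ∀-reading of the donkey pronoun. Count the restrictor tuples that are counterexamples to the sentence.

3

"it" takes "a textbook" as antecedent — a donkey pronoun bound across the clause boundary.
Strong reading: for every (s,t) with borrowed(s,t), returned(s,t).
Restrictor pairs: (S1,T5) ✗  (S1,T6) ✗  (S2,T4) ✓  (S2,T5) ✓  (S4,T1) ✓  (S5,T4) ✗  (S6,T5) ✓
Counterexamples (restrictor pairs failing the scope): 3.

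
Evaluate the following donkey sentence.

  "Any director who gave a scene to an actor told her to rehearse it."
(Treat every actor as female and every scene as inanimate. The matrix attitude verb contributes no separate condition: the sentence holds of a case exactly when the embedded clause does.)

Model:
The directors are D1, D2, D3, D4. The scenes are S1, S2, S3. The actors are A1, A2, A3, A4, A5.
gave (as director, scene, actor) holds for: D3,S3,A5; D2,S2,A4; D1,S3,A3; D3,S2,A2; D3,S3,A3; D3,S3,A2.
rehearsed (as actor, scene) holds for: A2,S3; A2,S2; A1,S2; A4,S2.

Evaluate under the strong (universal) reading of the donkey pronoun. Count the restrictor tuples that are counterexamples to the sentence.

3

"her" takes "an actor" as antecedent and "it" takes "a scene"; both are donkey pronouns co-varying with the restrictor.
Strong reading: for every (d,s,a) with gave(d,s,a), rehearsed(a,s).
Restrictor triples: (D1,S3,A3)→rehearsed(A3,S3) ✗  (D2,S2,A4)→rehearsed(A4,S2) ✓  (D3,S2,A2)→rehearsed(A2,S2) ✓  (D3,S3,A2)→rehearsed(A2,S3) ✓  (D3,S3,A3)→rehearsed(A3,S3) ✗  (D3,S3,A5)→rehearsed(A5,S3) ✗
Counterexamples (restrictor triples failing the scope): 3.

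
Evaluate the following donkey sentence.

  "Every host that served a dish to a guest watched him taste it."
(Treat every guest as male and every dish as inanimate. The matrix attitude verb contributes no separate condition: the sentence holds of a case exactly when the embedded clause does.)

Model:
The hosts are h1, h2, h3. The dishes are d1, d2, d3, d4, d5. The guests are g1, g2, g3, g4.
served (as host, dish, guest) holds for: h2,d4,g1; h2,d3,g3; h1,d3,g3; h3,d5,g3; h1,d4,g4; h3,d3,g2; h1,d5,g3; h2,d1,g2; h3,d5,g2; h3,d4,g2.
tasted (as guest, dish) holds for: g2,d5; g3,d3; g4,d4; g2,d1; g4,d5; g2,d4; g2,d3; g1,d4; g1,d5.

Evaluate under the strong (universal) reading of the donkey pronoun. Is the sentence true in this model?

"him" takes "a guest" as antecedent and "it" takes "a dish"; both are donkey pronouns co-varying with the restrictor.
Strong reading: for every (h,d,g) with served(h,d,g), tasted(g,d).
Restrictor triples: (h1,d3,g3)→tasted(g3,d3) ✓  (h1,d4,g4)→tasted(g4,d4) ✓  (h1,d5,g3)→tasted(g3,d5) ✗  (h2,d1,g2)→tasted(g2,d1) ✓  (h2,d3,g3)→tasted(g3,d3) ✓  (h2,d4,g1)→tasted(g1,d4) ✓  (h3,d3,g2)→tasted(g2,d3) ✓  (h3,d4,g2)→tasted(g2,d4) ✓  (h3,d5,g2)→tasted(g2,d5) ✓  (h3,d5,g3)→tasted(g3,d5) ✗
Counterexample: (h1,d5,g3) — tasted(g3,d5) does not hold.

False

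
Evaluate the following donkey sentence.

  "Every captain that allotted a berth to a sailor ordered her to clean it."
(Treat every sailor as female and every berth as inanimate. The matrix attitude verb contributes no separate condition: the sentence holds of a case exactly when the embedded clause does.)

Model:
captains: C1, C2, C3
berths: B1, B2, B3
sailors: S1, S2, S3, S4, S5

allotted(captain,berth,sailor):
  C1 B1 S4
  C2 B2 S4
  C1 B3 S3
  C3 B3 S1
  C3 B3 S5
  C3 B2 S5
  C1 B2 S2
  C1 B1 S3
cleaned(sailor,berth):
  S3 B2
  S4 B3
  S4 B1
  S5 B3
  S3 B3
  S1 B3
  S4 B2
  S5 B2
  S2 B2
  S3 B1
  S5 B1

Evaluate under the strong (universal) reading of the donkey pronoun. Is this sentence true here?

"her" takes "a sailor" as antecedent and "it" takes "a berth"; both are donkey pronouns co-varying with the restrictor.
Strong reading: for every (c,b,s) with allotted(c,b,s), cleaned(s,b).
Restrictor triples: (C1,B1,S3)→cleaned(S3,B1) ✓  (C1,B1,S4)→cleaned(S4,B1) ✓  (C1,B2,S2)→cleaned(S2,B2) ✓  (C1,B3,S3)→cleaned(S3,B3) ✓  (C2,B2,S4)→cleaned(S4,B2) ✓  (C3,B2,S5)→cleaned(S5,B2) ✓  (C3,B3,S1)→cleaned(S1,B3) ✓  (C3,B3,S5)→cleaned(S5,B3) ✓
Every restrictor triple satisfies the scope.

True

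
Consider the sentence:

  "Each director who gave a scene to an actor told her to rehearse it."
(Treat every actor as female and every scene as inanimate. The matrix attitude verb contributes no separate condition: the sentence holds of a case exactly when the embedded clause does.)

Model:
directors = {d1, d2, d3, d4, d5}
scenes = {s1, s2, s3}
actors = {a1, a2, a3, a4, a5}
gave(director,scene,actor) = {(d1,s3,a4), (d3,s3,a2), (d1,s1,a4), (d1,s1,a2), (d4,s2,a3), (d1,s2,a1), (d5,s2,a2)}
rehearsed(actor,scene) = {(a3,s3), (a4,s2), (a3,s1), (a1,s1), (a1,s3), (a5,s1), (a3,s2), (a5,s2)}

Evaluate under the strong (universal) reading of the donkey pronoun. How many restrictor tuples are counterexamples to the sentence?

6

"her" takes "an actor" as antecedent and "it" takes "a scene"; both are donkey pronouns co-varying with the restrictor.
Strong reading: for every (d,s,a) with gave(d,s,a), rehearsed(a,s).
Restrictor triples: (d1,s1,a2)→rehearsed(a2,s1) ✗  (d1,s1,a4)→rehearsed(a4,s1) ✗  (d1,s2,a1)→rehearsed(a1,s2) ✗  (d1,s3,a4)→rehearsed(a4,s3) ✗  (d3,s3,a2)→rehearsed(a2,s3) ✗  (d4,s2,a3)→rehearsed(a3,s2) ✓  (d5,s2,a2)→rehearsed(a2,s2) ✗
Counterexamples (restrictor triples failing the scope): 6.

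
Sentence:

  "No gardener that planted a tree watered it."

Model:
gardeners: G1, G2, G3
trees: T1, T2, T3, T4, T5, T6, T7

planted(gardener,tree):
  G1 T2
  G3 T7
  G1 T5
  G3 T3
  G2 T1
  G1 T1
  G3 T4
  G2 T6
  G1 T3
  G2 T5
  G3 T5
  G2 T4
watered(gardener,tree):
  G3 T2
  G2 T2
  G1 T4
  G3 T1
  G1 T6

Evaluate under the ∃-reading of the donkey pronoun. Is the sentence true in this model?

True

"it" takes "a tree" as antecedent — a donkey pronoun bound across the clause boundary.
Truth condition: for no (g,t) with planted(g,t) does watered(g,t) hold.
Restrictor pairs — does the scope hold? (G1,T1):fails  (G1,T2):fails  (G1,T3):fails  (G1,T5):fails  (G2,T1):fails  (G2,T4):fails  (G2,T5):fails  (G2,T6):fails  (G3,T3):fails  (G3,T4):fails  (G3,T5):fails  (G3,T7):fails
Scope holds for no restrictor pair, so the sentence is true.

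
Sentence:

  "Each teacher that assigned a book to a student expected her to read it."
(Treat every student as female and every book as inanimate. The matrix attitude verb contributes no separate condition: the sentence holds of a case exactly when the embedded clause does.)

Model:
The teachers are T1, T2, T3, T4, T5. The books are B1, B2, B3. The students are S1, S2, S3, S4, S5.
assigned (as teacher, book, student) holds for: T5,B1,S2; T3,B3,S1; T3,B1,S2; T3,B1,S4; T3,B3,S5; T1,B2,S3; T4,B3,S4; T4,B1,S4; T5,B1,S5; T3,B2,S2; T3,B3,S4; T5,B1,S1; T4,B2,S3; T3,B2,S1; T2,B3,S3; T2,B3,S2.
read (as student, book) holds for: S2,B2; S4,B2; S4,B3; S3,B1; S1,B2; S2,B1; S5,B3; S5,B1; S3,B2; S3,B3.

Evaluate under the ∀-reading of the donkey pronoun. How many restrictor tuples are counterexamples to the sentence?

5

"her" takes "a student" as antecedent and "it" takes "a book"; both are donkey pronouns co-varying with the restrictor.
Strong reading: for every (t,b,s) with assigned(t,b,s), read(s,b).
Restrictor triples: (T1,B2,S3)→read(S3,B2) ✓  (T2,B3,S2)→read(S2,B3) ✗  (T2,B3,S3)→read(S3,B3) ✓  (T3,B1,S2)→read(S2,B1) ✓  (T3,B1,S4)→read(S4,B1) ✗  (T3,B2,S1)→read(S1,B2) ✓  (T3,B2,S2)→read(S2,B2) ✓  (T3,B3,S1)→read(S1,B3) ✗  (T3,B3,S4)→read(S4,B3) ✓  (T3,B3,S5)→read(S5,B3) ✓  (T4,B1,S4)→read(S4,B1) ✗  (T4,B2,S3)→read(S3,B2) ✓  (T4,B3,S4)→read(S4,B3) ✓  (T5,B1,S1)→read(S1,B1) ✗  (T5,B1,S2)→read(S2,B1) ✓  (T5,B1,S5)→read(S5,B1) ✓
Counterexamples (restrictor triples failing the scope): 5.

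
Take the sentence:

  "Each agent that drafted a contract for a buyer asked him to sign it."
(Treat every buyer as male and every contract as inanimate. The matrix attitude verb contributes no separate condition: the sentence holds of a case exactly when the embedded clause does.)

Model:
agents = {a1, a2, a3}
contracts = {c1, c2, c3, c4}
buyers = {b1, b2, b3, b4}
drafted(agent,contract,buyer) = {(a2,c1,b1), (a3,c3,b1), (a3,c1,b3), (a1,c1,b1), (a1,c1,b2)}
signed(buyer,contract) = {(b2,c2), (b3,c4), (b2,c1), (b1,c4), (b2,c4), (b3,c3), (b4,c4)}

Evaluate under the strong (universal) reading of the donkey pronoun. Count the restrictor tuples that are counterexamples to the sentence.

4

"him" takes "a buyer" as antecedent and "it" takes "a contract"; both are donkey pronouns co-varying with the restrictor.
Strong reading: for every (a,c,b) with drafted(a,c,b), signed(b,c).
Restrictor triples: (a1,c1,b1)→signed(b1,c1) ✗  (a1,c1,b2)→signed(b2,c1) ✓  (a2,c1,b1)→signed(b1,c1) ✗  (a3,c1,b3)→signed(b3,c1) ✗  (a3,c3,b1)→signed(b1,c3) ✗
Counterexamples (restrictor triples failing the scope): 4.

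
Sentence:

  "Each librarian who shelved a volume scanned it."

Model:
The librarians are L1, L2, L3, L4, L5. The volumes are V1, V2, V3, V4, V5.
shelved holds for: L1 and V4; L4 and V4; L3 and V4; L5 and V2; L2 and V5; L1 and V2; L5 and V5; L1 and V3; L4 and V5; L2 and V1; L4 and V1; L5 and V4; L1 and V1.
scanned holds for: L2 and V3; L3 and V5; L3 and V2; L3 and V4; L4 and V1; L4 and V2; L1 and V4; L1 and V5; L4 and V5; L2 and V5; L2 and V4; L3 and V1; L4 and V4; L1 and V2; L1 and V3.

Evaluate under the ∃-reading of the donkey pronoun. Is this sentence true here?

"it" takes "a volume" as antecedent — a donkey pronoun bound across the clause boundary.
Weak reading: every librarian l with some shelved-volume has at least one shelved-volume v such that scanned(l,v).
Per librarian: L1:✓  L2:✓  L3:✓  L4:✓  L5:✗
L5 has no witness among its shelved-volumes.

False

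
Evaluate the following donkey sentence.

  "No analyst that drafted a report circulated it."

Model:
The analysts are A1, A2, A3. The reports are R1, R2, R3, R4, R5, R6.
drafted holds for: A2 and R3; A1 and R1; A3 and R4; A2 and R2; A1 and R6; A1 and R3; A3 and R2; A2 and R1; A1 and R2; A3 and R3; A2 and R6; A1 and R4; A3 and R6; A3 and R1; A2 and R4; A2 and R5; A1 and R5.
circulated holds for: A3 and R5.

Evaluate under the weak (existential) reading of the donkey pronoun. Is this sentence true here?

True

"it" takes "a report" as antecedent — a donkey pronoun bound across the clause boundary.
Truth condition: for no (a,r) with drafted(a,r) does circulated(a,r) hold.
Restrictor pairs — does the scope hold? (A1,R1):fails  (A1,R2):fails  (A1,R3):fails  (A1,R4):fails  (A1,R5):fails  (A1,R6):fails  (A2,R1):fails  (A2,R2):fails  (A2,R3):fails  (A2,R4):fails  (A2,R5):fails  (A2,R6):fails  (A3,R1):fails  (A3,R2):fails  (A3,R3):fails  (A3,R4):fails  (A3,R6):fails
Scope holds for no restrictor pair, so the sentence is true.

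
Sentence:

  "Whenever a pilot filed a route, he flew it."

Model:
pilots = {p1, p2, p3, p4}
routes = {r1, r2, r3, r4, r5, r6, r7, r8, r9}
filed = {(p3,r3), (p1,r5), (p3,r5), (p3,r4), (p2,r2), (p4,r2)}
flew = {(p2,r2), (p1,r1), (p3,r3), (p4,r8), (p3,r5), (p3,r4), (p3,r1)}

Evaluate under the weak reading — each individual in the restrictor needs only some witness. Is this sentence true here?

False

"it" takes "a route" as antecedent — a donkey pronoun bound across the clause boundary.
Weak reading: every pilot p with some filed-route has at least one filed-route r such that flew(p,r).
Per pilot: p1:✗  p2:✓  p3:✓  p4:✗
p1 has no witness among its filed-routes.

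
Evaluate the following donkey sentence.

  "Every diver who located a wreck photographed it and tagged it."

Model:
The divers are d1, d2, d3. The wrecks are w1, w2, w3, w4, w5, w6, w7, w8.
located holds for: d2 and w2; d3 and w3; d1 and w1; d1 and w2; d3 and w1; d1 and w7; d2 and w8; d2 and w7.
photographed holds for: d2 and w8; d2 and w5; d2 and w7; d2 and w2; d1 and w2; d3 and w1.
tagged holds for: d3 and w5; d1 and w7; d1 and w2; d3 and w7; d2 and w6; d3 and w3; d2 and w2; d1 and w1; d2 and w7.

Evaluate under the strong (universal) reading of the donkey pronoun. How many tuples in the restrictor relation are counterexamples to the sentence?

"it" takes "a wreck" as antecedent — a donkey pronoun bound across the clause boundary.
Strong reading: for every (d,w) with located(d,w), photographed(d,w) ∧ tagged(d,w).
Restrictor pairs: (d1,w1) ✗  (d1,w2) ✓  (d1,w7) ✗  (d2,w2) ✓  (d2,w7) ✓  (d2,w8) ✗  (d3,w1) ✗  (d3,w3) ✗
Counterexamples (restrictor pairs failing the scope): 5.

5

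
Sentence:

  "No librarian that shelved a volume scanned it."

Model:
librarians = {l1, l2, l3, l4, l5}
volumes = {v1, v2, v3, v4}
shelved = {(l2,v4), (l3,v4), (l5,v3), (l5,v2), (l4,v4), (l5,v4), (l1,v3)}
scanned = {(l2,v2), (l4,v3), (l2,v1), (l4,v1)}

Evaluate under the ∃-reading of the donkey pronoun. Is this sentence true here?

"it" takes "a volume" as antecedent — a donkey pronoun bound across the clause boundary.
Truth condition: for no (l,v) with shelved(l,v) does scanned(l,v) hold.
Restrictor pairs — does the scope hold? (l1,v3):fails  (l2,v4):fails  (l3,v4):fails  (l4,v4):fails  (l5,v2):fails  (l5,v3):fails  (l5,v4):fails
Scope holds for no restrictor pair, so the sentence is true.

True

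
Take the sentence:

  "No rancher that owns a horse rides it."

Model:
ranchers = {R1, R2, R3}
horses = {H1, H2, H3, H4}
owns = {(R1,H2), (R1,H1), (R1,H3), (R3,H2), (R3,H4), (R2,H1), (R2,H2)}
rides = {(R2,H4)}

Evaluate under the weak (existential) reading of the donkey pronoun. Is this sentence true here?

True

"it" takes "a horse" as antecedent — a donkey pronoun bound across the clause boundary.
Truth condition: for no (r,h) with owns(r,h) does rides(r,h) hold.
Restrictor pairs — does the scope hold? (R1,H1):fails  (R1,H2):fails  (R1,H3):fails  (R2,H1):fails  (R2,H2):fails  (R3,H2):fails  (R3,H4):fails
Scope holds for no restrictor pair, so the sentence is true.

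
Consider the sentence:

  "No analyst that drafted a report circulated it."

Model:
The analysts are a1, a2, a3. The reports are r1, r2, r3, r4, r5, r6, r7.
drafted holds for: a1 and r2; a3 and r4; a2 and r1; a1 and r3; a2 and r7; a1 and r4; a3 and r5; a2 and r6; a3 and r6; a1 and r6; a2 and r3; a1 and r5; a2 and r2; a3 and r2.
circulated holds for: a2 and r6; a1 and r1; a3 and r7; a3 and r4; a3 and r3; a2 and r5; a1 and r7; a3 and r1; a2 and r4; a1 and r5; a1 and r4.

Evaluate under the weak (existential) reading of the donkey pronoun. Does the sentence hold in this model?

"it" takes "a report" as antecedent — a donkey pronoun bound across the clause boundary.
Truth condition: for no (a,r) with drafted(a,r) does circulated(a,r) hold.
Restrictor pairs — does the scope hold? (a1,r2):fails  (a1,r3):fails  (a1,r4):holds  (a1,r5):holds  (a1,r6):fails  (a2,r1):fails  (a2,r2):fails  (a2,r3):fails  (a2,r6):holds  (a2,r7):fails  (a3,r2):fails  (a3,r4):holds  (a3,r5):fails  (a3,r6):fails
Scope holds for 4 pair(s), so the sentence is false.

False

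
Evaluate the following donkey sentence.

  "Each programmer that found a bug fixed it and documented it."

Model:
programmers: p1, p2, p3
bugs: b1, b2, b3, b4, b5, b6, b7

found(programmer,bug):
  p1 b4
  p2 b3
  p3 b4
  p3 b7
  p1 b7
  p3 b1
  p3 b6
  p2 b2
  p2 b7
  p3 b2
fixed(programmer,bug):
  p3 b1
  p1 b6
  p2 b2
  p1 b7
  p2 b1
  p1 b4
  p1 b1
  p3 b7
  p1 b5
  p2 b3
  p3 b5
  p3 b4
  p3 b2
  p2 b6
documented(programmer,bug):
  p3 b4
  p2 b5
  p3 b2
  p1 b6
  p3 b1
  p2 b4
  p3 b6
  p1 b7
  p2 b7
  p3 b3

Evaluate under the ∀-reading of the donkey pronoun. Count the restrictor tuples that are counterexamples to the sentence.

"it" takes "a bug" as antecedent — a donkey pronoun bound across the clause boundary.
Strong reading: for every (p,b) with found(p,b), fixed(p,b) ∧ documented(p,b).
Restrictor pairs: (p1,b4) ✗  (p1,b7) ✓  (p2,b2) ✗  (p2,b3) ✗  (p2,b7) ✗  (p3,b1) ✓  (p3,b2) ✓  (p3,b4) ✓  (p3,b6) ✗  (p3,b7) ✗
Counterexamples (restrictor pairs failing the scope): 6.

6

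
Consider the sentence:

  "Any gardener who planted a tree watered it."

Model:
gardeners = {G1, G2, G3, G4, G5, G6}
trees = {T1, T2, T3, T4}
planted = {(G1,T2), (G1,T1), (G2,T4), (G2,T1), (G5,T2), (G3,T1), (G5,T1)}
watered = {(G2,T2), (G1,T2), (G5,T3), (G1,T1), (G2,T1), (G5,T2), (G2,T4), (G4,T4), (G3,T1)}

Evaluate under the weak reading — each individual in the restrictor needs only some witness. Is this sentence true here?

True

"it" takes "a tree" as antecedent — a donkey pronoun bound across the clause boundary.
Weak reading: every gardener g with some planted-tree has at least one planted-tree t such that watered(g,t).
Per gardener: G1:✓  G2:✓  G3:✓  G5:✓
Every gardener in the restrictor has a witness.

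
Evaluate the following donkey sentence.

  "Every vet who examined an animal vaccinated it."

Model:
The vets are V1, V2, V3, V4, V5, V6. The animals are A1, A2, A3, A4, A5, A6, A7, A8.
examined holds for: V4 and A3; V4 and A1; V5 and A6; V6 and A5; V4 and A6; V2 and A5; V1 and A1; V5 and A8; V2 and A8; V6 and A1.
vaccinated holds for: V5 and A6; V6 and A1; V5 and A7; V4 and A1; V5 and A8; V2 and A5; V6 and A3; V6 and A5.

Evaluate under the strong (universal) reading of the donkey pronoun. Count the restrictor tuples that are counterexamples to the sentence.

4

"it" takes "an animal" as antecedent — a donkey pronoun bound across the clause boundary.
Strong reading: for every (v,a) with examined(v,a), vaccinated(v,a).
Restrictor pairs: (V1,A1) ✗  (V2,A5) ✓  (V2,A8) ✗  (V4,A1) ✓  (V4,A3) ✗  (V4,A6) ✗  (V5,A6) ✓  (V5,A8) ✓  (V6,A1) ✓  (V6,A5) ✓
Counterexamples (restrictor pairs failing the scope): 4.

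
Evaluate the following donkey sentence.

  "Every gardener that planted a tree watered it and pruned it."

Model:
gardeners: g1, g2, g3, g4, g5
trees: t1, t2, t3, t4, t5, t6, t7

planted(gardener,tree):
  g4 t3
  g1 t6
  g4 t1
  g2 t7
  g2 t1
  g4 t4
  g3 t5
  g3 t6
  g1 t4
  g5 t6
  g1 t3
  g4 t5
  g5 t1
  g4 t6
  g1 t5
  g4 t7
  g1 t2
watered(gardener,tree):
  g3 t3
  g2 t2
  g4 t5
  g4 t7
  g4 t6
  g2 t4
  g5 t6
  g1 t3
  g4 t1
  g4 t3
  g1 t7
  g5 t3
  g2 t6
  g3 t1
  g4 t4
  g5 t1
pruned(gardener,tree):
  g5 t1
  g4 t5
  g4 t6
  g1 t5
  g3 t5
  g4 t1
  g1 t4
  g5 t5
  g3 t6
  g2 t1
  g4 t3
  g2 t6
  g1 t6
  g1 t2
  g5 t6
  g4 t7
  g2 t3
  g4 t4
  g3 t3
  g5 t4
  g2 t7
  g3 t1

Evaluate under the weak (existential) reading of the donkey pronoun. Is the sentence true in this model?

False

"it" takes "a tree" as antecedent — a donkey pronoun bound across the clause boundary.
Weak reading: every gardener g with some planted-tree has at least one planted-tree t such that watered(g,t) ∧ pruned(g,t).
Per gardener: g1:✗  g2:✗  g3:✗  g4:✓  g5:✓
g1 has no witness among its planted-trees.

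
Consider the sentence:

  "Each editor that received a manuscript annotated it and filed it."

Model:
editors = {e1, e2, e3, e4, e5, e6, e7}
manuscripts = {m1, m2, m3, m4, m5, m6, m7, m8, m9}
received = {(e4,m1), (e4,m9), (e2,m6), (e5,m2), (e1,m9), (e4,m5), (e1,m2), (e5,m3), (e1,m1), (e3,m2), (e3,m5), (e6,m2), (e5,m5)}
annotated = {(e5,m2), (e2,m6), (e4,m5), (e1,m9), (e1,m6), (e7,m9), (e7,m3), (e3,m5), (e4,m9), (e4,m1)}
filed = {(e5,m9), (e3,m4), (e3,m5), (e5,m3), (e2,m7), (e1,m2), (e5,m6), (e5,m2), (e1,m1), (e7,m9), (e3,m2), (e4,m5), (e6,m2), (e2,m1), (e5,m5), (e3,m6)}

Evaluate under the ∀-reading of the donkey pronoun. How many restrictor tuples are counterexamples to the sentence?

10

"it" takes "a manuscript" as antecedent — a donkey pronoun bound across the clause boundary.
Strong reading: for every (e,m) with received(e,m), annotated(e,m) ∧ filed(e,m).
Restrictor pairs: (e1,m1) ✗  (e1,m2) ✗  (e1,m9) ✗  (e2,m6) ✗  (e3,m2) ✗  (e3,m5) ✓  (e4,m1) ✗  (e4,m5) ✓  (e4,m9) ✗  (e5,m2) ✓  (e5,m3) ✗  (e5,m5) ✗  (e6,m2) ✗
Counterexamples (restrictor pairs failing the scope): 10.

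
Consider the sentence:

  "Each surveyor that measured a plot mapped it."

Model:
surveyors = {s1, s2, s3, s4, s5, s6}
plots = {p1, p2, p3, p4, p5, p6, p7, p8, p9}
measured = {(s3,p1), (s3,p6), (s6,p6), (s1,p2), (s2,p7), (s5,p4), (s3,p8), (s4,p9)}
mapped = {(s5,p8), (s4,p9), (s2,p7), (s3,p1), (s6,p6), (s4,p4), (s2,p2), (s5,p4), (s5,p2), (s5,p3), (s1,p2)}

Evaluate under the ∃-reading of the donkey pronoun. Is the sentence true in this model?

"it" takes "a plot" as antecedent — a donkey pronoun bound across the clause boundary.
Weak reading: every surveyor s with some measured-plot has at least one measured-plot p such that mapped(s,p).
Per surveyor: s1:✓  s2:✓  s3:✓  s4:✓  s5:✓  s6:✓
Every surveyor in the restrictor has a witness.

True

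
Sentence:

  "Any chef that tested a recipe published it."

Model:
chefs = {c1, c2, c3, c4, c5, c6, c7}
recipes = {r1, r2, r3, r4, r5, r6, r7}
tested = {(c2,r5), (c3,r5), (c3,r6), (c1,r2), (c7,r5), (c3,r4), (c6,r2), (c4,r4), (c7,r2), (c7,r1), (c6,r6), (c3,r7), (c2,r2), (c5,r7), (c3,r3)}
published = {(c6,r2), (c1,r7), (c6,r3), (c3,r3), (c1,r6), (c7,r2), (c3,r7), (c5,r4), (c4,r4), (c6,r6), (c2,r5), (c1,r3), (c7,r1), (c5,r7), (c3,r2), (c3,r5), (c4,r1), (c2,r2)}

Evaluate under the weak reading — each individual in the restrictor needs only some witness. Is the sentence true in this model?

False

"it" takes "a recipe" as antecedent — a donkey pronoun bound across the clause boundary.
Weak reading: every chef c with some tested-recipe has at least one tested-recipe r such that published(c,r).
Per chef: c1:✗  c2:✓  c3:✓  c4:✓  c5:✓  c6:✓  c7:✓
c1 has no witness among its tested-recipes.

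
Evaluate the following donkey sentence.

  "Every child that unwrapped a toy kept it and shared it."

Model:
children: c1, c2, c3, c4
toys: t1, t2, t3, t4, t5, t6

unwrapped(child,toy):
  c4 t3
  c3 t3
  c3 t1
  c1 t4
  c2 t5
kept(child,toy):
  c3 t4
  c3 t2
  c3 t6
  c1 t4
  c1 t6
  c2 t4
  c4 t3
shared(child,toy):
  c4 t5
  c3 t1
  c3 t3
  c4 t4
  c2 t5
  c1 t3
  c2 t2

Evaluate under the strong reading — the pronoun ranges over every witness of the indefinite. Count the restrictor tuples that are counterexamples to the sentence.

5

"it" takes "a toy" as antecedent — a donkey pronoun bound across the clause boundary.
Strong reading: for every (c,t) with unwrapped(c,t), kept(c,t) ∧ shared(c,t).
Restrictor pairs: (c1,t4) ✗  (c2,t5) ✗  (c3,t1) ✗  (c3,t3) ✗  (c4,t3) ✗
Counterexamples (restrictor pairs failing the scope): 5.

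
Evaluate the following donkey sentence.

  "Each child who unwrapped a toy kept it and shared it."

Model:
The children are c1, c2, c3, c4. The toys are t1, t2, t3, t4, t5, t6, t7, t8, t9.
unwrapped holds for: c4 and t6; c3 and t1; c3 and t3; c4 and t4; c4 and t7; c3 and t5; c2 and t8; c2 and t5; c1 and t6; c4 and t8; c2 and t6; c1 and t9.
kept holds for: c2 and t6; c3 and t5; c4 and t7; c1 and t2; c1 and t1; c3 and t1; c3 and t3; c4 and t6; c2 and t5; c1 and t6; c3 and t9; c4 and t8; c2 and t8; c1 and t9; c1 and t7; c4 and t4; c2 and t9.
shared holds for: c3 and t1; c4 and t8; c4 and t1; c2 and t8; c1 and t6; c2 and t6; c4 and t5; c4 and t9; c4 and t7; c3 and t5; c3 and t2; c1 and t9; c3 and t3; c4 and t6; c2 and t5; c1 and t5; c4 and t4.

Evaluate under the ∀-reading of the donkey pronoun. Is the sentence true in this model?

True

"it" takes "a toy" as antecedent — a donkey pronoun bound across the clause boundary.
Strong reading: for every (c,t) with unwrapped(c,t), kept(c,t) ∧ shared(c,t).
Restrictor pairs: (c1,t6) ✓  (c1,t9) ✓  (c2,t5) ✓  (c2,t6) ✓  (c2,t8) ✓  (c3,t1) ✓  (c3,t3) ✓  (c3,t5) ✓  (c4,t4) ✓  (c4,t6) ✓  (c4,t7) ✓  (c4,t8) ✓
Every restrictor pair satisfies the scope.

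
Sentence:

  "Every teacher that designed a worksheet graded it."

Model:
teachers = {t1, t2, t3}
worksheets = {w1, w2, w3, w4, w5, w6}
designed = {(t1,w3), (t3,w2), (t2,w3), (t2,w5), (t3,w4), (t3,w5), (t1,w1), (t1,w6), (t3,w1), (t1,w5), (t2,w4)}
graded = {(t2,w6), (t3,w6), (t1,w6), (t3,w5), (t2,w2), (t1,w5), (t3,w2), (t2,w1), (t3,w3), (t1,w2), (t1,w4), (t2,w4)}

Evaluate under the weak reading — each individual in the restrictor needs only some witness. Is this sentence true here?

"it" takes "a worksheet" as antecedent — a donkey pronoun bound across the clause boundary.
Weak reading: every teacher t with some designed-worksheet has at least one designed-worksheet w such that graded(t,w).
Per teacher: t1:✓  t2:✓  t3:✓
Every teacher in the restrictor has a witness.

True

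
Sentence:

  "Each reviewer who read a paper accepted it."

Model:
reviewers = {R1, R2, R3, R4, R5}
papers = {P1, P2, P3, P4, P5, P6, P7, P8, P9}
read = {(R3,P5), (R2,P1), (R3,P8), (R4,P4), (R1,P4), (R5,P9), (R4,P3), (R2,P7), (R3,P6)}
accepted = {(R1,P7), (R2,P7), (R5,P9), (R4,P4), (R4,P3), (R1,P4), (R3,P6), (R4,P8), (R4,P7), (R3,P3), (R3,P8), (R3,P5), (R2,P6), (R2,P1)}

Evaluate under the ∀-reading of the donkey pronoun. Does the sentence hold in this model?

True

"it" takes "a paper" as antecedent — a donkey pronoun bound across the clause boundary.
Strong reading: for every (r,p) with read(r,p), accepted(r,p).
Restrictor pairs: (R1,P4) ✓  (R2,P1) ✓  (R2,P7) ✓  (R3,P5) ✓  (R3,P6) ✓  (R3,P8) ✓  (R4,P3) ✓  (R4,P4) ✓  (R5,P9) ✓
Every restrictor pair satisfies the scope.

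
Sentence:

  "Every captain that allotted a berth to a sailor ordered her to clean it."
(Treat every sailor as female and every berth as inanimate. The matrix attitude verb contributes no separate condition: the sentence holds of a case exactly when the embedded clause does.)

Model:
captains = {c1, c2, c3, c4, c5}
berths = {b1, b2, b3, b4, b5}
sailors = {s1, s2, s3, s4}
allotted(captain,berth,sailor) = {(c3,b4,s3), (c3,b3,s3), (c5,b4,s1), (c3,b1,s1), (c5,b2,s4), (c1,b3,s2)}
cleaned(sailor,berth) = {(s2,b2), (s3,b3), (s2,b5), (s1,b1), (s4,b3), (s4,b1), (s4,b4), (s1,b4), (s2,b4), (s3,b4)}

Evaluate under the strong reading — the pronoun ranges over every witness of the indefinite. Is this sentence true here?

False

"her" takes "a sailor" as antecedent and "it" takes "a berth"; both are donkey pronouns co-varying with the restrictor.
Strong reading: for every (c,b,s) with allotted(c,b,s), cleaned(s,b).
Restrictor triples: (c1,b3,s2)→cleaned(s2,b3) ✗  (c3,b1,s1)→cleaned(s1,b1) ✓  (c3,b3,s3)→cleaned(s3,b3) ✓  (c3,b4,s3)→cleaned(s3,b4) ✓  (c5,b2,s4)→cleaned(s4,b2) ✗  (c5,b4,s1)→cleaned(s1,b4) ✓
Counterexample: (c1,b3,s2) — cleaned(s2,b3) does not hold.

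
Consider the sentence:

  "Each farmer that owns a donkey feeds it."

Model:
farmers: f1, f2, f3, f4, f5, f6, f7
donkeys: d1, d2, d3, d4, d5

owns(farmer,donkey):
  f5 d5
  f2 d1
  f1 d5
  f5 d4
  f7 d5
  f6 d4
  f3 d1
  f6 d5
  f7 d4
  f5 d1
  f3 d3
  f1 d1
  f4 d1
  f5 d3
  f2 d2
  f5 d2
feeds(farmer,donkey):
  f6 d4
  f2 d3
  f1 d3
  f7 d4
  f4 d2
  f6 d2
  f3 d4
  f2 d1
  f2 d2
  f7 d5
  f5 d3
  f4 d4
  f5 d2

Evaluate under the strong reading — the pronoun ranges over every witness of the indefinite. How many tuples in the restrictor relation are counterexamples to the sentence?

9

"it" takes "a donkey" as antecedent — a donkey pronoun bound across the clause boundary.
Strong reading: for every (f,d) with owns(f,d), feeds(f,d).
Restrictor pairs: (f1,d1) ✗  (f1,d5) ✗  (f2,d1) ✓  (f2,d2) ✓  (f3,d1) ✗  (f3,d3) ✗  (f4,d1) ✗  (f5,d1) ✗  (f5,d2) ✓  (f5,d3) ✓  (f5,d4) ✗  (f5,d5) ✗  (f6,d4) ✓  (f6,d5) ✗  (f7,d4) ✓  (f7,d5) ✓
Counterexamples (restrictor pairs failing the scope): 9.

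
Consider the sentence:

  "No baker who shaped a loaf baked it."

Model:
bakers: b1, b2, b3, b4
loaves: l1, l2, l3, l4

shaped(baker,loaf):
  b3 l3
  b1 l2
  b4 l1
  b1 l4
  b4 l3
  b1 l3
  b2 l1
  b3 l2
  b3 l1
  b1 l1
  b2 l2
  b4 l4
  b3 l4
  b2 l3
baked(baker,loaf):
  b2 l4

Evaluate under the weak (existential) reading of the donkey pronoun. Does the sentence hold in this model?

"it" takes "a loaf" as antecedent — a donkey pronoun bound across the clause boundary.
Truth condition: for no (b,l) with shaped(b,l) does baked(b,l) hold.
Restrictor pairs — does the scope hold? (b1,l1):fails  (b1,l2):fails  (b1,l3):fails  (b1,l4):fails  (b2,l1):fails  (b2,l2):fails  (b2,l3):fails  (b3,l1):fails  (b3,l2):fails  (b3,l3):fails  (b3,l4):fails  (b4,l1):fails  (b4,l3):fails  (b4,l4):fails
Scope holds for no restrictor pair, so the sentence is true.

True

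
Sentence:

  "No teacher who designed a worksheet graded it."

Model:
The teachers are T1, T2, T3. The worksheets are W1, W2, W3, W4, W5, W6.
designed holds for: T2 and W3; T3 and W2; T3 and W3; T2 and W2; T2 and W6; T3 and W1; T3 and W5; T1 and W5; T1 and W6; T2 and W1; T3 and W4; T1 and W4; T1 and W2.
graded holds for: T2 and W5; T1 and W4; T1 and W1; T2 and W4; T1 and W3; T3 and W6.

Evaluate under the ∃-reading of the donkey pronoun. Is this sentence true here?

False

"it" takes "a worksheet" as antecedent — a donkey pronoun bound across the clause boundary.
Truth condition: for no (t,w) with designed(t,w) does graded(t,w) hold.
Restrictor pairs — does the scope hold? (T1,W2):fails  (T1,W4):holds  (T1,W5):fails  (T1,W6):fails  (T2,W1):fails  (T2,W2):fails  (T2,W3):fails  (T2,W6):fails  (T3,W1):fails  (T3,W2):fails  (T3,W3):fails  (T3,W4):fails  (T3,W5):fails
Scope holds for 1 pair(s), so the sentence is false.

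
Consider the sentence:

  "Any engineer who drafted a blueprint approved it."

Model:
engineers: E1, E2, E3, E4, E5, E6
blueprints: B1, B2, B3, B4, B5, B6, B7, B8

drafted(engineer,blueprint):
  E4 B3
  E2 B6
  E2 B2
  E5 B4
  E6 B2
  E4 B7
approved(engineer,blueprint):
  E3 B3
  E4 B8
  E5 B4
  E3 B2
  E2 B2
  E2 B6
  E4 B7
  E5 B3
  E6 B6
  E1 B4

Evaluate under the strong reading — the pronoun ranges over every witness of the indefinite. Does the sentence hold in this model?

"it" takes "a blueprint" as antecedent — a donkey pronoun bound across the clause boundary.
Strong reading: for every (e,b) with drafted(e,b), approved(e,b).
Restrictor pairs: (E2,B2) ✓  (E2,B6) ✓  (E4,B3) ✗  (E4,B7) ✓  (E5,B4) ✓  (E6,B2) ✗
Counterexample: (E4,B3) is in drafted but fails the scope.

False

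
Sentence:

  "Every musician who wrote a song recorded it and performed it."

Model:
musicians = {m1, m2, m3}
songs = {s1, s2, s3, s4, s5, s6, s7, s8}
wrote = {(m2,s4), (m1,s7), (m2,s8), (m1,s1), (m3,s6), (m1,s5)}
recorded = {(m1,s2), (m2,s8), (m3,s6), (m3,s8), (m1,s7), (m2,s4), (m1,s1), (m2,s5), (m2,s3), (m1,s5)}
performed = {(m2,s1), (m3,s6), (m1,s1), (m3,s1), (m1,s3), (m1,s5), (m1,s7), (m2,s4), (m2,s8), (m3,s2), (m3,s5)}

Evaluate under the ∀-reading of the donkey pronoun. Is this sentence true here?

"it" takes "a song" as antecedent — a donkey pronoun bound across the clause boundary.
Strong reading: for every (m,s) with wrote(m,s), recorded(m,s) ∧ performed(m,s).
Restrictor pairs: (m1,s1) ✓  (m1,s5) ✓  (m1,s7) ✓  (m2,s4) ✓  (m2,s8) ✓  (m3,s6) ✓
Every restrictor pair satisfies the scope.

True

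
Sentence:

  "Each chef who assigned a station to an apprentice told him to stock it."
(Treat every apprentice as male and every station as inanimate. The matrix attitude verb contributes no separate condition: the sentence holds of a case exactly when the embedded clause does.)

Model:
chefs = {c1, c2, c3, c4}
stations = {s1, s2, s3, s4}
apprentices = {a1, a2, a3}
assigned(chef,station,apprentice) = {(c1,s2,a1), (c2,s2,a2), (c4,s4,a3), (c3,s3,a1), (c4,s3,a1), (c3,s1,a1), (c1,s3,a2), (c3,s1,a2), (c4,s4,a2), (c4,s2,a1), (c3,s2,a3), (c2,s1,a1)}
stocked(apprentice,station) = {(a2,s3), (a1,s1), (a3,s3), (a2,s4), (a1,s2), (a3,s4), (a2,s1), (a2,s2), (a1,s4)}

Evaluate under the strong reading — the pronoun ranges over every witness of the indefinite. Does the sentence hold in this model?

"him" takes "an apprentice" as antecedent and "it" takes "a station"; both are donkey pronouns co-varying with the restrictor.
Strong reading: for every (c,s,a) with assigned(c,s,a), stocked(a,s).
Restrictor triples: (c1,s2,a1)→stocked(a1,s2) ✓  (c1,s3,a2)→stocked(a2,s3) ✓  (c2,s1,a1)→stocked(a1,s1) ✓  (c2,s2,a2)→stocked(a2,s2) ✓  (c3,s1,a1)→stocked(a1,s1) ✓  (c3,s1,a2)→stocked(a2,s1) ✓  (c3,s2,a3)→stocked(a3,s2) ✗  (c3,s3,a1)→stocked(a1,s3) ✗  (c4,s2,a1)→stocked(a1,s2) ✓  (c4,s3,a1)→stocked(a1,s3) ✗  (c4,s4,a2)→stocked(a2,s4) ✓  (c4,s4,a3)→stocked(a3,s4) ✓
Counterexample: (c3,s2,a3) — stocked(a3,s2) does not hold.

False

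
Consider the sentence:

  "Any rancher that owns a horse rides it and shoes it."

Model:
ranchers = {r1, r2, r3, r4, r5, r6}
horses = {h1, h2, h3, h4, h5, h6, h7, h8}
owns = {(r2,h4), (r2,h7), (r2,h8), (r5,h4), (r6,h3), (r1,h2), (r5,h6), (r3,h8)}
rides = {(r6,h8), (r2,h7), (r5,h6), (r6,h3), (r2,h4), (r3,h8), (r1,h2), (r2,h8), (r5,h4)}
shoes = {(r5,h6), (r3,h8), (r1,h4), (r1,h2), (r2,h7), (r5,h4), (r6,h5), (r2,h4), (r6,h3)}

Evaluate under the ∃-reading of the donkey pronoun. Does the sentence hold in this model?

"it" takes "a horse" as antecedent — a donkey pronoun bound across the clause boundary.
Weak reading: every rancher r with some owns-horse has at least one owns-horse h such that rides(r,h) ∧ shoes(r,h).
Per rancher: r1:✓  r2:✓  r3:✓  r5:✓  r6:✓
Every rancher in the restrictor has a witness.

True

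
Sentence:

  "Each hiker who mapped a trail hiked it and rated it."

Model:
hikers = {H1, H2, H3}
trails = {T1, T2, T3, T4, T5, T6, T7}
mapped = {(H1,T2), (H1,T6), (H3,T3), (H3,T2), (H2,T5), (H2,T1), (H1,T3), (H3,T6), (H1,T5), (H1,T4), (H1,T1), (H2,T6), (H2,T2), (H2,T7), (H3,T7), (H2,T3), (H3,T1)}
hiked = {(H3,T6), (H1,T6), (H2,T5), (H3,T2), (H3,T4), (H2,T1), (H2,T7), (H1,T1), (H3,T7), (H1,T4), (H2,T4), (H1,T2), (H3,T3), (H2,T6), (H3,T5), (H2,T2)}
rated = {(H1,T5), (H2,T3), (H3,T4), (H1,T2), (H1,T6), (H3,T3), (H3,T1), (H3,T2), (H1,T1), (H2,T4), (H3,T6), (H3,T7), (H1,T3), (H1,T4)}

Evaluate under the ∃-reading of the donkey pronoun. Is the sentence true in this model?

False

"it" takes "a trail" as antecedent — a donkey pronoun bound across the clause boundary.
Weak reading: every hiker h with some mapped-trail has at least one mapped-trail t such that hiked(h,t) ∧ rated(h,t).
Per hiker: H1:✓  H2:✗  H3:✓
H2 has no witness among its mapped-trails.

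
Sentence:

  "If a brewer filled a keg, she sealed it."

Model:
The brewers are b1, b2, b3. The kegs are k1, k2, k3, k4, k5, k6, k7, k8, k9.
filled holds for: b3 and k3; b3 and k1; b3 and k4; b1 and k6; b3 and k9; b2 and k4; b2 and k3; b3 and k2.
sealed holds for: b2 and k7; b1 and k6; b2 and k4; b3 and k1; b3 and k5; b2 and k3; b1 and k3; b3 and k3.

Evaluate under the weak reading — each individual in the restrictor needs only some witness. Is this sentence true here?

"it" takes "a keg" as antecedent — a donkey pronoun bound across the clause boundary.
Weak reading: every brewer b with some filled-keg has at least one filled-keg k such that sealed(b,k).
Per brewer: b1:✓  b2:✓  b3:✓
Every brewer in the restrictor has a witness.

True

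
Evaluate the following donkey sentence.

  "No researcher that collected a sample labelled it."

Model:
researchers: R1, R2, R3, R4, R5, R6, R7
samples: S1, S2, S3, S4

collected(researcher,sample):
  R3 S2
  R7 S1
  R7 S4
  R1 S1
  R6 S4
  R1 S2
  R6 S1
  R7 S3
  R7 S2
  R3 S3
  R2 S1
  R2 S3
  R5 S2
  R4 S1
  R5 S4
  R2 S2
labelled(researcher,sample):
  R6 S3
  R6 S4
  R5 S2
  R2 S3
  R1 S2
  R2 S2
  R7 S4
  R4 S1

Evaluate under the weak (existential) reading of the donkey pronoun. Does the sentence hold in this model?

False

"it" takes "a sample" as antecedent — a donkey pronoun bound across the clause boundary.
Truth condition: for no (r,s) with collected(r,s) does labelled(r,s) hold.
Restrictor pairs — does the scope hold? (R1,S1):fails  (R1,S2):holds  (R2,S1):fails  (R2,S2):holds  (R2,S3):holds  (R3,S2):fails  (R3,S3):fails  (R4,S1):holds  (R5,S2):holds  (R5,S4):fails  (R6,S1):fails  (R6,S4):holds  (R7,S1):fails  (R7,S2):fails  (R7,S3):fails  (R7,S4):holds
Scope holds for 7 pair(s), so the sentence is false.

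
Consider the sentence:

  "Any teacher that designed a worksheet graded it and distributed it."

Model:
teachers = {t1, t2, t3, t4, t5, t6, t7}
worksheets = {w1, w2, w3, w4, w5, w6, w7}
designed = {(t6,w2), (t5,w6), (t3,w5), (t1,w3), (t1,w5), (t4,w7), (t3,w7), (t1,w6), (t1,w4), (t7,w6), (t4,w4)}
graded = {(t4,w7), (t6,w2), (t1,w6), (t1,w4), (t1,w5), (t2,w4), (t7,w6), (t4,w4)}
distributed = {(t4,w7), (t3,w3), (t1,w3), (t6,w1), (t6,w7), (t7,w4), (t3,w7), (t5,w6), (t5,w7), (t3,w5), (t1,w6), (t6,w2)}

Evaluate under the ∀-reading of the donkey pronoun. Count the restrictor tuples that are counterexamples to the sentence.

"it" takes "a worksheet" as antecedent — a donkey pronoun bound across the clause boundary.
Strong reading: for every (t,w) with designed(t,w), graded(t,w) ∧ distributed(t,w).
Restrictor pairs: (t1,w3) ✗  (t1,w4) ✗  (t1,w5) ✗  (t1,w6) ✓  (t3,w5) ✗  (t3,w7) ✗  (t4,w4) ✗  (t4,w7) ✓  (t5,w6) ✗  (t6,w2) ✓  (t7,w6) ✗
Counterexamples (restrictor pairs failing the scope): 8.

8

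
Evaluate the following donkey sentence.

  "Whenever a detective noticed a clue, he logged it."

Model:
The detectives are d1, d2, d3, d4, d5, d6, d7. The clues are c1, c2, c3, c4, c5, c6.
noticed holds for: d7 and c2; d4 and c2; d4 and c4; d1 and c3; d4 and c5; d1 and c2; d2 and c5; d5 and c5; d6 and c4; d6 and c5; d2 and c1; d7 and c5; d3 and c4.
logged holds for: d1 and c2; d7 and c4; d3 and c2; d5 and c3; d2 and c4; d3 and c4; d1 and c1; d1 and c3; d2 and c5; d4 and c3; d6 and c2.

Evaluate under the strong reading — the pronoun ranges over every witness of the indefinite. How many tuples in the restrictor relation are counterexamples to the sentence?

9

"it" takes "a clue" as antecedent — a donkey pronoun bound across the clause boundary.
Strong reading: for every (d,c) with noticed(d,c), logged(d,c).
Restrictor pairs: (d1,c2) ✓  (d1,c3) ✓  (d2,c1) ✗  (d2,c5) ✓  (d3,c4) ✓  (d4,c2) ✗  (d4,c4) ✗  (d4,c5) ✗  (d5,c5) ✗  (d6,c4) ✗  (d6,c5) ✗  (d7,c2) ✗  (d7,c5) ✗
Counterexamples (restrictor pairs failing the scope): 9.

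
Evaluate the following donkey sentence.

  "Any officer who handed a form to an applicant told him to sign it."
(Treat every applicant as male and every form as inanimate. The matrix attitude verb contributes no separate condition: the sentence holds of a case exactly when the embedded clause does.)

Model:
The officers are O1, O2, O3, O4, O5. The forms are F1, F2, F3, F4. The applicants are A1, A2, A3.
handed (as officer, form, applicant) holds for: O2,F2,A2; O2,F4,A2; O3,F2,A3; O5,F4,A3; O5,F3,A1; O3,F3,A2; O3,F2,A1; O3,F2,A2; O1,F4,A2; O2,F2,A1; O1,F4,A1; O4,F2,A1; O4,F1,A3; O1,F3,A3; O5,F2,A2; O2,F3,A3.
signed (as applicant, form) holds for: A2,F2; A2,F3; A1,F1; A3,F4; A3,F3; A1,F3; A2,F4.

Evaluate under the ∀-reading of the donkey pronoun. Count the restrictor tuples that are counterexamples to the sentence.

6

"him" takes "an applicant" as antecedent and "it" takes "a form"; both are donkey pronouns co-varying with the restrictor.
Strong reading: for every (o,f,a) with handed(o,f,a), signed(a,f).
Restrictor triples: (O1,F3,A3)→signed(A3,F3) ✓  (O1,F4,A1)→signed(A1,F4) ✗  (O1,F4,A2)→signed(A2,F4) ✓  (O2,F2,A1)→signed(A1,F2) ✗  (O2,F2,A2)→signed(A2,F2) ✓  (O2,F3,A3)→signed(A3,F3) ✓  (O2,F4,A2)→signed(A2,F4) ✓  (O3,F2,A1)→signed(A1,F2) ✗  (O3,F2,A2)→signed(A2,F2) ✓  (O3,F2,A3)→signed(A3,F2) ✗  (O3,F3,A2)→signed(A2,F3) ✓  (O4,F1,A3)→signed(A3,F1) ✗  (O4,F2,A1)→signed(A1,F2) ✗  (O5,F2,A2)→signed(A2,F2) ✓  (O5,F3,A1)→signed(A1,F3) ✓  (O5,F4,A3)→signed(A3,F4) ✓
Counterexamples (restrictor triples failing the scope): 6.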